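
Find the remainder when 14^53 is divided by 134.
40

Repeated squaring. Binary of 53 = 110101.
14^1 ≡ 14 (mod 134); 14^2 ≡ 62 (mod 134); 14^4 ≡ 92 (mod 134); 14^8 ≡ 22 (mod 134); 14^16 ≡ 82 (mod 134); 14^32 ≡ 24 (mod 134)
14^53 = 14^1 × 14^4 × 14^16 × 14^32 ≡ 40 (mod 134)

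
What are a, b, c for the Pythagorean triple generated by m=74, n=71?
(435, 10508, 10517)

Euclid's formula: a = m² - n², b = 2mn, c = m² + n²
m = 74, n = 71
a = 74² - 71² = 5476 - 5041 = 435
b = 2 × 74 × 71 = 10508
c = 74² + 71² = 5476 + 5041 = 10517
Verification: 435² + 10508² = 189225 + 110418064 = 110607289 = 10517² ✓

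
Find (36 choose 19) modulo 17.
2

Using Lucas' theorem:
Write n=36 and k=19 in base 17:
n in base 17: [2, 2]
k in base 17: [1, 2]
C(36,19) mod 17 = ∏ C(n_i, k_i) mod 17
Digit binomials (mod 17): C(2,1) = 2; C(2,2) = 1
Product: 2 × 1 = 2 ≡ 2 (mod 17)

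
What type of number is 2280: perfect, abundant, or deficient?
abundant

Proper divisors of 2280: sum = 1 + 2 + 3 + 4 + 5 + 6 + 8 + 10 + ... + 456 + 570 + 760 + 1140 (31 divisors) = 4920
Since 4920 > 2280, 2280 is abundant.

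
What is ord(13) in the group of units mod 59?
58

59 is prime, so ord(13) divides φ(59) = 58.
Divisors of 58: 1, 2, 29, 58.
Repeated squaring: 13^1 ≡ 13, 13^2 ≡ 51, 13^4 ≡ 5, 13^8 ≡ 25, 13^16 ≡ 35, 13^32 ≡ 45 (mod 59).
Test 13^d mod 59 for each divisor d in increasing order:
13^1 ≡ 13
13^2 ≡ 51
13^29 = 13^16·13^8·13^4·13^1 ≡ 58
13^58 = 13^32·13^16·13^8·13^2 ≡ 1  ← first divisor giving 1
The order is 58.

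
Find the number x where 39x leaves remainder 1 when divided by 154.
79

gcd(39, 154) = 1, so the inverse exists.
Extended Euclidean algorithm on (154, 39):
154 = 3 × 39 + 37  ⟹  37 = (1)·154 + (-3)·39
39 = 1 × 37 + 2  ⟹  2 = (-1)·154 + (4)·39
37 = 18 × 2 + 1  ⟹  1 = (19)·154 + (-75)·39
So (-75)·39 ≡ 1 (mod 154), i.e. 39^(-1) ≡ -75 ≡ 79 (mod 154).
Check: 39 × 79 = 3081 ≡ 1 (mod 154)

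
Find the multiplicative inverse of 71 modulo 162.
89

gcd(71, 162) = 1, so the inverse exists.
Extended Euclidean algorithm on (162, 71):
162 = 2 × 71 + 20  ⟹  20 = (1)·162 + (-2)·71
71 = 3 × 20 + 11  ⟹  11 = (-3)·162 + (7)·71
20 = 1 × 11 + 9  ⟹  9 = (4)·162 + (-9)·71
11 = 1 × 9 + 2  ⟹  2 = (-7)·162 + (16)·71
9 = 4 × 2 + 1  ⟹  1 = (32)·162 + (-73)·71
So (-73)·71 ≡ 1 (mod 162), i.e. 71^(-1) ≡ -73 ≡ 89 (mod 162).
Check: 71 × 89 = 6319 ≡ 1 (mod 162)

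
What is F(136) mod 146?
75

Matrix identity: Q^n = [[F_(n+1), F_n], [F_n, F_(n-1)]] with Q = [[1,1],[1,0]].
n = 136 = 10001000₂. Square-and-multiply, entries mod 146:
Q^1 = [[1,1],[1,0]]
Q^2 = (Q^1)² = [[2,1],[1,1]]
Q^4 = (Q^2)² = [[5,3],[3,2]]
Q^8 = (Q^4)² = [[34,21],[21,13]]
Q^17 = (Q^8)²·Q = [[102,137],[137,111]]
Q^34 = (Q^17)² = [[119,127],[127,138]]
Q^68 = (Q^34)² = [[68,81],[81,133]]
Q^136 = (Q^68)² = [[89,75],[75,14]]
F_136 mod 146 = Q^136[0][1] = 75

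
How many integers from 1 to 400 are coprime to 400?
160

400 = 2^4 × 5^2
φ(n) = n × ∏(1 - 1/p) for each prime p dividing n
φ(400) = 400 × (1 - 1/2) × (1 - 1/5) = 160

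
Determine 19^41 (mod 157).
47

Repeated squaring. Binary of 41 = 101001.
19^1 ≡ 19 (mod 157); 19^2 ≡ 47 (mod 157); 19^4 ≡ 11 (mod 157); 19^8 ≡ 121 (mod 157); 19^16 ≡ 40 (mod 157); 19^32 ≡ 30 (mod 157)
19^41 = 19^1 × 19^8 × 19^32 ≡ 47 (mod 157)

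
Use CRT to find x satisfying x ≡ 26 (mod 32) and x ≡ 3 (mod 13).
250

Using Chinese Remainder Theorem:
M = 32 × 13 = 416
M1 = 13, M2 = 32
y1 = 13^(-1) mod 32 = 5
y2 = 32^(-1) mod 13 = 11
x = (26×13×5 + 3×32×11) mod 416 = 250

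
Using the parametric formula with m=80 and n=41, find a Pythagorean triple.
(4719, 6560, 8081)

Euclid's formula: a = m² - n², b = 2mn, c = m² + n²
m = 80, n = 41
a = 80² - 41² = 6400 - 1681 = 4719
b = 2 × 80 × 41 = 6560
c = 80² + 41² = 6400 + 1681 = 8081
Verification: 4719² + 6560² = 22268961 + 43033600 = 65302561 = 8081² ✓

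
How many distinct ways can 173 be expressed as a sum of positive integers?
362326859895

p(n) counts ways to write n as a sum of positive integers (order ignored).
Euler's pentagonal recurrence: p(k) = p(k-1) + p(k-2) - p(k-5) - p(k-7) + p(k-12) + p(k-15) - ... (offsets j(3j∓1)/2, signs ++--, p(0)=1, p(<0)=0).
DP table for k = 0..172: p(0)=1, p(1)=1, p(2)=2, p(3)=3, p(4)=5, p(5)=7, p(6)=11, p(7)=15, p(8)=22, p(9)=30, p(10)=42, p(11)=56, p(12)=77, p(13)=101, p(14)=135, p(15)=176, p(16)=231, p(17)=297, p(18)=385, p(19)=490, p(20)=627, p(21)=792, p(22)=1002, p(23)=1255, p(24)=1575, p(25)=1958, p(26)=2436, p(27)=3010, p(28)=3718, p(29)=4565, p(30)=5604, p(31)=6842, p(32)=8349, p(33)=10143, p(34)=12310, p(35)=14883, p(36)=17977, p(37)=21637, p(38)=26015, p(39)=31185, p(40)=37338, p(41)=44583, p(42)=53174, p(43)=63261, p(44)=75175, p(45)=89134, p(46)=105558, p(47)=124754, p(48)=147273, p(49)=173525, p(50)=204226, p(51)=239943, p(52)=281589, p(53)=329931, p(54)=386155, p(55)=451276, p(56)=526823, p(57)=614154, p(58)=715220, p(59)=831820, p(60)=966467, p(61)=1121505, p(62)=1300156, p(63)=1505499, p(64)=1741630, p(65)=2012558, p(66)=2323520, p(67)=2679689, p(68)=3087735, p(69)=3554345, p(70)=4087968, p(71)=4697205, p(72)=5392783, p(73)=6185689, p(74)=7089500, p(75)=8118264, p(76)=9289091, p(77)=10619863, p(78)=12132164, p(79)=13848650, p(80)=15796476, p(81)=18004327, p(82)=20506255, p(83)=23338469, p(84)=26543660, p(85)=30167357, p(86)=34262962, p(87)=38887673, p(88)=44108109, p(89)=49995925, p(90)=56634173, p(91)=64112359, p(92)=72533807, p(93)=82010177, p(94)=92669720, p(95)=104651419, p(96)=118114304, p(97)=133230930, p(98)=150198136, p(99)=169229875, p(100)=190569292, p(101)=214481126, p(102)=241265379, p(103)=271248950, p(104)=304801365, p(105)=342325709, p(106)=384276336, p(107)=431149389, p(108)=483502844, p(109)=541946240, p(110)=607163746, p(111)=679903203, p(112)=761002156, p(113)=851376628, p(114)=952050665, p(115)=1064144451, p(116)=1188908248, p(117)=1327710076, p(118)=1482074143, p(119)=1653668665, p(120)=1844349560, p(121)=2056148051, p(122)=2291320912, p(123)=2552338241, p(124)=2841940500, p(125)=3163127352, p(126)=3519222692, p(127)=3913864295, p(128)=4351078600, p(129)=4835271870, p(130)=5371315400, p(131)=5964539504, p(132)=6620830889, p(133)=7346629512, p(134)=8149040695, p(135)=9035836076, p(136)=10015581680, p(137)=11097645016, p(138)=12292341831, p(139)=13610949895, p(140)=15065878135, p(141)=16670689208, p(142)=18440293320, p(143)=20390982757, p(144)=22540654445, p(145)=24908858009, p(146)=27517052599, p(147)=30388671978, p(148)=33549419497, p(149)=37027355200, p(150)=40853235313, p(151)=45060624582, p(152)=49686288421, p(153)=54770336324, p(154)=60356673280, p(155)=66493182097, p(156)=73232243759, p(157)=80630964769, p(158)=88751778802, p(159)=97662728555, p(160)=107438159466, p(161)=118159068427, p(162)=129913904637, p(163)=142798995930, p(164)=156919475295, p(165)=172389800255, p(166)=189334822579, p(167)=207890420102, p(168)=228204732751, p(169)=250438925115, p(170)=274768617130, p(171)=301384802048, p(172)=330495499613.
Final step: p(173) = p(172) + p(171) - p(168) - p(166) + p(161) + p(158) - p(151) - p(147) + p(138) + p(133) - p(122) - p(116) + p(103) + p(96) - p(81) - p(73) + p(56) + p(47) - p(28) - p(18)
= 330495499613 + 301384802048 - 228204732751 - 189334822579 + 118159068427 + 88751778802 - 45060624582 - 30388671978 + 12292341831 + 7346629512 - 2291320912 - 1188908248 + 271248950 + 118114304 - 18004327 - 6185689 + 526823 + 124754 - 3718 - 385
= 362326859895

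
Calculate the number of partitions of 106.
384276336

p(n) counts ways to write n as a sum of positive integers (order ignored).
Euler's pentagonal recurrence: p(k) = p(k-1) + p(k-2) - p(k-5) - p(k-7) + p(k-12) + p(k-15) - ... (offsets j(3j∓1)/2, signs ++--, p(0)=1, p(<0)=0).
DP table for k = 0..105: p(0)=1, p(1)=1, p(2)=2, p(3)=3, p(4)=5, p(5)=7, p(6)=11, p(7)=15, p(8)=22, p(9)=30, p(10)=42, p(11)=56, p(12)=77, p(13)=101, p(14)=135, p(15)=176, p(16)=231, p(17)=297, p(18)=385, p(19)=490, p(20)=627, p(21)=792, p(22)=1002, p(23)=1255, p(24)=1575, p(25)=1958, p(26)=2436, p(27)=3010, p(28)=3718, p(29)=4565, p(30)=5604, p(31)=6842, p(32)=8349, p(33)=10143, p(34)=12310, p(35)=14883, p(36)=17977, p(37)=21637, p(38)=26015, p(39)=31185, p(40)=37338, p(41)=44583, p(42)=53174, p(43)=63261, p(44)=75175, p(45)=89134, p(46)=105558, p(47)=124754, p(48)=147273, p(49)=173525, p(50)=204226, p(51)=239943, p(52)=281589, p(53)=329931, p(54)=386155, p(55)=451276, p(56)=526823, p(57)=614154, p(58)=715220, p(59)=831820, p(60)=966467, p(61)=1121505, p(62)=1300156, p(63)=1505499, p(64)=1741630, p(65)=2012558, p(66)=2323520, p(67)=2679689, p(68)=3087735, p(69)=3554345, p(70)=4087968, p(71)=4697205, p(72)=5392783, p(73)=6185689, p(74)=7089500, p(75)=8118264, p(76)=9289091, p(77)=10619863, p(78)=12132164, p(79)=13848650, p(80)=15796476, p(81)=18004327, p(82)=20506255, p(83)=23338469, p(84)=26543660, p(85)=30167357, p(86)=34262962, p(87)=38887673, p(88)=44108109, p(89)=49995925, p(90)=56634173, p(91)=64112359, p(92)=72533807, p(93)=82010177, p(94)=92669720, p(95)=104651419, p(96)=118114304, p(97)=133230930, p(98)=150198136, p(99)=169229875, p(100)=190569292, p(101)=214481126, p(102)=241265379, p(103)=271248950, p(104)=304801365, p(105)=342325709.
Final step: p(106) = p(105) + p(104) - p(101) - p(99) + p(94) + p(91) - p(84) - p(80) + p(71) + p(66) - p(55) - p(49) + p(36) + p(29) - p(14) - p(6)
= 342325709 + 304801365 - 214481126 - 169229875 + 92669720 + 64112359 - 26543660 - 15796476 + 4697205 + 2323520 - 451276 - 173525 + 17977 + 4565 - 135 - 11
= 384276336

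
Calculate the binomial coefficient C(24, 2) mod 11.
1

Using Lucas' theorem:
Write n=24 and k=2 in base 11:
n in base 11: [2, 2]
k in base 11: [0, 2]
C(24,2) mod 11 = ∏ C(n_i, k_i) mod 11
Digit binomials (mod 11): C(2,0) = 1; C(2,2) = 1
Product: 1 × 1 = 1 ≡ 1 (mod 11)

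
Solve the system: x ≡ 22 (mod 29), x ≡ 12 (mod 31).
167

Using Chinese Remainder Theorem:
M = 29 × 31 = 899
M1 = 31, M2 = 29
y1 = 31^(-1) mod 29 = 15
y2 = 29^(-1) mod 31 = 15
x = (22×31×15 + 12×29×15) mod 899 = 167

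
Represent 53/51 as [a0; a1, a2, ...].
[1; 25, 2]

Euclidean algorithm steps:
53 = 1 × 51 + 2
51 = 25 × 2 + 1
2 = 2 × 1 + 0
Continued fraction: [1; 25, 2]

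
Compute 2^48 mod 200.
56

Repeated squaring. Binary of 48 = 110000.
2^1 ≡ 2 (mod 200); 2^2 ≡ 4 (mod 200); 2^4 ≡ 16 (mod 200); 2^8 ≡ 56 (mod 200); 2^16 ≡ 136 (mod 200); 2^32 ≡ 96 (mod 200)
2^48 = 2^16 × 2^32 ≡ 56 (mod 200)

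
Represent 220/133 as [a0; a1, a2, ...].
[1; 1, 1, 1, 8, 5]

Euclidean algorithm steps:
220 = 1 × 133 + 87
133 = 1 × 87 + 46
87 = 1 × 46 + 41
46 = 1 × 41 + 5
41 = 8 × 5 + 1
5 = 5 × 1 + 0
Continued fraction: [1; 1, 1, 1, 8, 5]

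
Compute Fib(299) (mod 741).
203

Matrix identity: Q^n = [[F_(n+1), F_n], [F_n, F_(n-1)]] with Q = [[1,1],[1,0]].
n = 299 = 100101011₂. Square-and-multiply, entries mod 741:
Q^1 = [[1,1],[1,0]]
Q^2 = (Q^1)² = [[2,1],[1,1]]
Q^4 = (Q^2)² = [[5,3],[3,2]]
Q^9 = (Q^4)²·Q = [[55,34],[34,21]]
Q^18 = (Q^9)² = [[476,361],[361,115]]
Q^37 = (Q^18)²·Q = [[419,476],[476,684]]
Q^74 = (Q^37)² = [[515,400],[400,115]]
Q^149 = (Q^74)²·Q = [[692,632],[632,60]]
Q^299 = (Q^149)²·Q = [[486,203],[203,283]]
F_299 mod 741 = Q^299[0][1] = 203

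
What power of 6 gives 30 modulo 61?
47

Baby-step giant-step with step n = ⌈√61⌉ = 8.
Baby steps 6^j mod 61 (j:value) for j=0..7: 0:1, 1:6, 2:36, 3:33, 4:15, 5:29, 6:52, 7:7.
Giant-step multiplier: 6^(-8) ≡ 6^(60-8) = 6^52 ≡ 16 (mod 61).
Giant steps γ_i = 30·16^i mod 61: γ_0=30, γ_1=53, γ_2=55, γ_3=26, γ_4=50, γ_5=7 (in table at j=7).
x = i·n + j = 5·8 + 7 = 47.
Check: 6^47 ≡ 30 (mod 61).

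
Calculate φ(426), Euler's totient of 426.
140

426 = 2 × 3 × 71
φ(n) = n × ∏(1 - 1/p) for each prime p dividing n
φ(426) = 426 × (1 - 1/2) × (1 - 1/3) × (1 - 1/71) = 140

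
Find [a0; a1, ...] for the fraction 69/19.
[3; 1, 1, 1, 2, 2]

Euclidean algorithm steps:
69 = 3 × 19 + 12
19 = 1 × 12 + 7
12 = 1 × 7 + 5
7 = 1 × 5 + 2
5 = 2 × 2 + 1
2 = 2 × 1 + 0
Continued fraction: [3; 1, 1, 1, 2, 2]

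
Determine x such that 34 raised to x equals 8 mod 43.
9

Baby-step giant-step with step n = ⌈√43⌉ = 7.
Baby steps 34^j mod 43 (j:value) for j=0..6: 0:1, 1:34, 2:38, 3:2, 4:25, 5:33, 6:4.
Giant-step multiplier: 34^(-7) ≡ 34^(42-7) = 34^35 ≡ 37 (mod 43).
Giant steps γ_i = 8·37^i mod 43: γ_0=8, γ_1=38 (in table at j=2).
x = i·n + j = 1·7 + 2 = 9.
Check: 34^9 ≡ 8 (mod 43).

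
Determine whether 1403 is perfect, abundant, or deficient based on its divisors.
deficient

Proper divisors of 1403: sum = 1 + 23 + 61 = 85
Since 85 < 1403, 1403 is deficient.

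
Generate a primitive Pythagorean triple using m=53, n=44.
(873, 4664, 4745)

Euclid's formula: a = m² - n², b = 2mn, c = m² + n²
m = 53, n = 44
a = 53² - 44² = 2809 - 1936 = 873
b = 2 × 53 × 44 = 4664
c = 53² + 44² = 2809 + 1936 = 4745
Verification: 873² + 4664² = 762129 + 21752896 = 22515025 = 4745² ✓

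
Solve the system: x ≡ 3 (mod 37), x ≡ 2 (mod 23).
669

Using Chinese Remainder Theorem:
M = 37 × 23 = 851
M1 = 23, M2 = 37
y1 = 23^(-1) mod 37 = 29
y2 = 37^(-1) mod 23 = 5
x = (3×23×29 + 2×37×5) mod 851 = 669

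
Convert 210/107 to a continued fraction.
[1; 1, 25, 1, 3]

Euclidean algorithm steps:
210 = 1 × 107 + 103
107 = 1 × 103 + 4
103 = 25 × 4 + 3
4 = 1 × 3 + 1
3 = 3 × 1 + 0
Continued fraction: [1; 1, 25, 1, 3]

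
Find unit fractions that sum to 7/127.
1/19 + 1/403 + 1/194488 + 1/189127716232

Greedy algorithm:
7/127: ceiling(127/7) = 19, use 1/19
6/2413: ceiling(2413/6) = 403, use 1/403
5/972439: ceiling(972439/5) = 194488, use 1/194488
1/189127716232: ceiling(189127716232/1) = 189127716232, use 1/189127716232
Result: 7/127 = 1/19 + 1/403 + 1/194488 + 1/189127716232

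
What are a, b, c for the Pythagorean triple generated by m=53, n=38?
(1365, 4028, 4253)

Euclid's formula: a = m² - n², b = 2mn, c = m² + n²
m = 53, n = 38
a = 53² - 38² = 2809 - 1444 = 1365
b = 2 × 53 × 38 = 4028
c = 53² + 38² = 2809 + 1444 = 4253
Verification: 1365² + 4028² = 1863225 + 16224784 = 18088009 = 4253² ✓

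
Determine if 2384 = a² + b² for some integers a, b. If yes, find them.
28² + 40² (a=28, b=40)

Factorization: 2384 = 2^4 × 149
By Fermat: n is sum of two squares iff every prime p ≡ 3 (mod 4) appears to even power.
All primes ≡ 3 (mod 4) appear to even power.
Search a = 0, 1, 2, … for 2384 - a² a perfect square: first hit at a = 28: 2384 - 784 = 1600 = 40².
2384 = 28² + 40² = 784 + 1600 ✓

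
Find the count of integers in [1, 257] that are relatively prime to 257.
256

257 = 257
φ(n) = n × ∏(1 - 1/p) for each prime p dividing n
φ(257) = 257 × (1 - 1/257) = 256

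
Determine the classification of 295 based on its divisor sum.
deficient

Proper divisors of 295: sum = 1 + 5 + 59 = 65
Since 65 < 295, 295 is deficient.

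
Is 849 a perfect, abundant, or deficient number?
deficient

Proper divisors of 849: sum = 1 + 3 + 283 = 287
Since 287 < 849, 849 is deficient.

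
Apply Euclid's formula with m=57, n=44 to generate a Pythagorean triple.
(1313, 5016, 5185)

Euclid's formula: a = m² - n², b = 2mn, c = m² + n²
m = 57, n = 44
a = 57² - 44² = 3249 - 1936 = 1313
b = 2 × 57 × 44 = 5016
c = 57² + 44² = 3249 + 1936 = 5185
Verification: 1313² + 5016² = 1723969 + 25160256 = 26884225 = 5185² ✓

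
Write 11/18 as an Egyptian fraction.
1/2 + 1/9

Greedy algorithm:
11/18: ceiling(18/11) = 2, use 1/2
1/9: ceiling(9/1) = 9, use 1/9
Result: 11/18 = 1/2 + 1/9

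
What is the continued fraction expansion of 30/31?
[0; 1, 30]

Euclidean algorithm steps:
30 = 0 × 31 + 30
31 = 1 × 30 + 1
30 = 30 × 1 + 0
Continued fraction: [0; 1, 30]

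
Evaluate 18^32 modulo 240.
96

Repeated squaring. Binary of 32 = 100000.
18^1 ≡ 18 (mod 240); 18^2 ≡ 84 (mod 240); 18^4 ≡ 96 (mod 240); 18^8 ≡ 96 (mod 240); 18^16 ≡ 96 (mod 240); 18^32 ≡ 96 (mod 240)
18^32 = 18^32 ≡ 96 (mod 240)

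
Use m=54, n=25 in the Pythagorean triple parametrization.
(2291, 2700, 3541)

Euclid's formula: a = m² - n², b = 2mn, c = m² + n²
m = 54, n = 25
a = 54² - 25² = 2916 - 625 = 2291
b = 2 × 54 × 25 = 2700
c = 54² + 25² = 2916 + 625 = 3541
Verification: 2291² + 2700² = 5248681 + 7290000 = 12538681 = 3541² ✓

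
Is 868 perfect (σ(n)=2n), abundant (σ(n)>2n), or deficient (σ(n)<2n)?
abundant

Proper divisors of 868: sum = 1 + 2 + 4 + 7 + 14 + 28 + 31 + 62 + 124 + 217 + 434 = 924
Since 924 > 868, 868 is abundant.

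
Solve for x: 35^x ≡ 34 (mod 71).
55

Baby-step giant-step with step n = ⌈√71⌉ = 9.
Baby steps 35^j mod 71 (j:value) for j=0..8: 0:1, 1:35, 2:18, 3:62, 4:40, 5:51, 6:10, 7:66, 8:38.
Giant-step multiplier: 35^(-9) ≡ 35^(70-9) = 35^61 ≡ 56 (mod 71).
Giant steps γ_i = 34·56^i mod 71: γ_0=34, γ_1=58, γ_2=53, γ_3=57, γ_4=68, γ_5=45, γ_6=35 (in table at j=1).
x = i·n + j = 6·9 + 1 = 55.
Check: 35^55 ≡ 34 (mod 71).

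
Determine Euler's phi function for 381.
252

381 = 3 × 127
φ(n) = n × ∏(1 - 1/p) for each prime p dividing n
φ(381) = 381 × (1 - 1/3) × (1 - 1/127) = 252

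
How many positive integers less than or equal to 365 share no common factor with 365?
288

365 = 5 × 73
φ(n) = n × ∏(1 - 1/p) for each prime p dividing n
φ(365) = 365 × (1 - 1/5) × (1 - 1/73) = 288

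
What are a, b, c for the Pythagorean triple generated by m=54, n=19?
(2555, 2052, 3277)

Euclid's formula: a = m² - n², b = 2mn, c = m² + n²
m = 54, n = 19
a = 54² - 19² = 2916 - 361 = 2555
b = 2 × 54 × 19 = 2052
c = 54² + 19² = 2916 + 361 = 3277
Verification: 2555² + 2052² = 6528025 + 4210704 = 10738729 = 3277² ✓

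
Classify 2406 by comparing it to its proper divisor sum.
abundant

Proper divisors of 2406: sum = 1 + 2 + 3 + 6 + 401 + 802 + 1203 = 2418
Since 2418 > 2406, 2406 is abundant.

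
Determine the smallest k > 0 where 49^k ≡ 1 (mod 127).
63

127 is prime, so ord(49) divides φ(127) = 126.
Divisors of 126: 1, 2, 3, 6, 7, 9, 14, 18, 21, 42, 63, 126.
Repeated squaring: 49^1 ≡ 49, 49^2 ≡ 115, 49^4 ≡ 17, 49^8 ≡ 35, 49^16 ≡ 82, 49^32 ≡ 120, 49^64 ≡ 49 (mod 127).
Test 49^d mod 127 for each divisor d in increasing order:
49^1 ≡ 49
49^2 ≡ 115
49^3 = 49^2·49^1 ≡ 47
49^6 = 49^4·49^2 ≡ 50
49^7 = 49^4·49^2·49^1 ≡ 37
49^9 = 49^8·49^1 ≡ 64
49^14 = 49^8·49^4·49^2 ≡ 99
49^18 = 49^16·49^2 ≡ 32
49^21 = 49^16·49^4·49^1 ≡ 107
49^42 = 49^32·49^8·49^2 ≡ 19
49^63 = 49^32·49^16·49^8·49^4·49^2·49^1 ≡ 1  ← first divisor giving 1
The order is 63.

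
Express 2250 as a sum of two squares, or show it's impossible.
15² + 45² (a=15, b=45)

Factorization: 2250 = 2 × 3^2 × 5^3
By Fermat: n is sum of two squares iff every prime p ≡ 3 (mod 4) appears to even power.
All primes ≡ 3 (mod 4) appear to even power.
Search a = 0, 1, 2, … for 2250 - a² a perfect square: first hit at a = 15: 2250 - 225 = 2025 = 45².
2250 = 15² + 45² = 225 + 2025 ✓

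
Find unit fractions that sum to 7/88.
1/13 + 1/382 + 1/218504

Greedy algorithm:
7/88: ceiling(88/7) = 13, use 1/13
3/1144: ceiling(1144/3) = 382, use 1/382
1/218504: ceiling(218504/1) = 218504, use 1/218504
Result: 7/88 = 1/13 + 1/382 + 1/218504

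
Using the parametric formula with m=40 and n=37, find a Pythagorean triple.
(231, 2960, 2969)

Euclid's formula: a = m² - n², b = 2mn, c = m² + n²
m = 40, n = 37
a = 40² - 37² = 1600 - 1369 = 231
b = 2 × 40 × 37 = 2960
c = 40² + 37² = 1600 + 1369 = 2969
Verification: 231² + 2960² = 53361 + 8761600 = 8814961 = 2969² ✓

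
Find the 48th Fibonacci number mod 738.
144

Matrix identity: Q^n = [[F_(n+1), F_n], [F_n, F_(n-1)]] with Q = [[1,1],[1,0]].
n = 48 = 110000₂. Square-and-multiply, entries mod 738:
Q^1 = [[1,1],[1,0]]
Q^3 = (Q^1)²·Q = [[3,2],[2,1]]
Q^6 = (Q^3)² = [[13,8],[8,5]]
Q^12 = (Q^6)² = [[233,144],[144,89]]
Q^24 = (Q^12)² = [[487,612],[612,613]]
Q^48 = (Q^24)² = [[649,144],[144,505]]
F_48 mod 738 = Q^48[0][1] = 144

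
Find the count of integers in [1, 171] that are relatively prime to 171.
108

171 = 3^2 × 19
φ(n) = n × ∏(1 - 1/p) for each prime p dividing n
φ(171) = 171 × (1 - 1/3) × (1 - 1/19) = 108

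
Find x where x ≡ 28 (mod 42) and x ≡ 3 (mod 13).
406

Using Chinese Remainder Theorem:
M = 42 × 13 = 546
M1 = 13, M2 = 42
y1 = 13^(-1) mod 42 = 13
y2 = 42^(-1) mod 13 = 9
x = (28×13×13 + 3×42×9) mod 546 = 406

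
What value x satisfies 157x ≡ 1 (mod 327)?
25

gcd(157, 327) = 1, so the inverse exists.
Extended Euclidean algorithm on (327, 157):
327 = 2 × 157 + 13  ⟹  13 = (1)·327 + (-2)·157
157 = 12 × 13 + 1  ⟹  1 = (-12)·327 + (25)·157
So (25)·157 ≡ 1 (mod 327), i.e. 157^(-1) ≡ 25 (mod 327).
Check: 157 × 25 = 3925 ≡ 1 (mod 327)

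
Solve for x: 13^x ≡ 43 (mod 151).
88

Baby-step giant-step with step n = ⌈√151⌉ = 13.
Baby steps 13^j mod 151 (j:value) for j=0..12: 0:1, 1:13, 2:18, 3:83, 4:22, 5:135, 6:94, 7:14, 8:31, 9:101, 10:105, 11:6, 12:78.
Giant-step multiplier: 13^(-13) ≡ 13^(150-13) = 13^137 ≡ 7 (mod 151).
Giant steps γ_i = 43·7^i mod 151: γ_0=43, γ_1=150, γ_2=144, γ_3=102, γ_4=110, γ_5=15, γ_6=105 (in table at j=10).
x = i·n + j = 6·13 + 10 = 88.
Check: 13^88 ≡ 43 (mod 151).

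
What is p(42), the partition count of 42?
53174

p(n) counts ways to write n as a sum of positive integers (order ignored).
Euler's pentagonal recurrence: p(k) = p(k-1) + p(k-2) - p(k-5) - p(k-7) + p(k-12) + p(k-15) - ... (offsets j(3j∓1)/2, signs ++--, p(0)=1, p(<0)=0).
DP table for k = 0..41: p(0)=1, p(1)=1, p(2)=2, p(3)=3, p(4)=5, p(5)=7, p(6)=11, p(7)=15, p(8)=22, p(9)=30, p(10)=42, p(11)=56, p(12)=77, p(13)=101, p(14)=135, p(15)=176, p(16)=231, p(17)=297, p(18)=385, p(19)=490, p(20)=627, p(21)=792, p(22)=1002, p(23)=1255, p(24)=1575, p(25)=1958, p(26)=2436, p(27)=3010, p(28)=3718, p(29)=4565, p(30)=5604, p(31)=6842, p(32)=8349, p(33)=10143, p(34)=12310, p(35)=14883, p(36)=17977, p(37)=21637, p(38)=26015, p(39)=31185, p(40)=37338, p(41)=44583.
Final step: p(42) = p(41) + p(40) - p(37) - p(35) + p(30) + p(27) - p(20) - p(16) + p(7) + p(2)
= 44583 + 37338 - 21637 - 14883 + 5604 + 3010 - 627 - 231 + 15 + 2
= 53174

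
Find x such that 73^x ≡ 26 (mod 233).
38

Baby-step giant-step with step n = ⌈√233⌉ = 16.
Baby steps 73^j mod 233 (j:value) for j=0..15: 0:1, 1:73, 2:203, 3:140, 4:201, 5:227, 6:28, 7:180, 8:92, 9:192, 10:36, 11:65, 12:85, 13:147, 14:13, 15:17.
Giant-step multiplier: 73^(-16) ≡ 73^(232-16) = 73^216 ≡ 46 (mod 233).
Giant steps γ_i = 26·46^i mod 233: γ_0=26, γ_1=31, γ_2=28 (in table at j=6).
x = i·n + j = 2·16 + 6 = 38.
Check: 73^38 ≡ 26 (mod 233).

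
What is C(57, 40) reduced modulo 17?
3

Using Lucas' theorem:
Write n=57 and k=40 in base 17:
n in base 17: [3, 6]
k in base 17: [2, 6]
C(57,40) mod 17 = ∏ C(n_i, k_i) mod 17
Digit binomials (mod 17): C(3,2) = 3; C(6,6) = 1
Product: 3 × 1 = 3 ≡ 3 (mod 17)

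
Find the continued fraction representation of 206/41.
[5; 41]

Euclidean algorithm steps:
206 = 5 × 41 + 1
41 = 41 × 1 + 0
Continued fraction: [5; 41]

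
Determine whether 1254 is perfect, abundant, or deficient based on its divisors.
abundant

Proper divisors of 1254: sum = 1 + 2 + 3 + 6 + 11 + 19 + 22 + 33 + 38 + 57 + 66 + 114 + 209 + 418 + 627 = 1626
Since 1626 > 1254, 1254 is abundant.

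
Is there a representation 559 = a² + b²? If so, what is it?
Not possible

Factorization: 559 = 13 × 43
By Fermat: n is sum of two squares iff every prime p ≡ 3 (mod 4) appears to even power.
Prime(s) ≡ 3 (mod 4) with odd exponent: [(43, 1)]
Therefore 559 cannot be expressed as a² + b².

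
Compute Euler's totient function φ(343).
294

343 = 7^3
φ(n) = n × ∏(1 - 1/p) for each prime p dividing n
φ(343) = 343 × (1 - 1/7) = 294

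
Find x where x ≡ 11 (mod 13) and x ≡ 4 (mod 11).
37

Using Chinese Remainder Theorem:
M = 13 × 11 = 143
M1 = 11, M2 = 13
y1 = 11^(-1) mod 13 = 6
y2 = 13^(-1) mod 11 = 6
x = (11×11×6 + 4×13×6) mod 143 = 37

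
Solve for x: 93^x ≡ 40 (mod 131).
79

Baby-step giant-step with step n = ⌈√131⌉ = 12.
Baby steps 93^j mod 131 (j:value) for j=0..11: 0:1, 1:93, 2:3, 3:17, 4:9, 5:51, 6:27, 7:22, 8:81, 9:66, 10:112, 11:67.
Giant-step multiplier: 93^(-12) ≡ 93^(130-12) = 93^118 ≡ 108 (mod 131).
Giant steps γ_i = 40·108^i mod 131: γ_0=40, γ_1=128, γ_2=69, γ_3=116, γ_4=83, γ_5=56, γ_6=22 (in table at j=7).
x = i·n + j = 6·12 + 7 = 79.
Check: 93^79 ≡ 40 (mod 131).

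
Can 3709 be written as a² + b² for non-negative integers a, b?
30² + 53² (a=30, b=53)

Factorization: 3709 = 3709
By Fermat: n is sum of two squares iff every prime p ≡ 3 (mod 4) appears to even power.
All primes ≡ 3 (mod 4) appear to even power.
Search a = 0, 1, 2, … for 3709 - a² a perfect square: first hit at a = 30: 3709 - 900 = 2809 = 53².
3709 = 30² + 53² = 900 + 2809 ✓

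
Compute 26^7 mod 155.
26

Repeated squaring. Binary of 7 = 111.
26^1 ≡ 26 (mod 155); 26^2 ≡ 56 (mod 155); 26^4 ≡ 36 (mod 155)
26^7 = 26^1 × 26^2 × 26^4 ≡ 26 (mod 155)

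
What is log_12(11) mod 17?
3

Baby-step giant-step with step n = ⌈√17⌉ = 5.
Baby steps 12^j mod 17 (j:value) for j=0..4: 0:1, 1:12, 2:8, 3:11, 4:13.
h = 11 is already in the table at j=3, so x = 3.
Check: 12^3 ≡ 11 (mod 17).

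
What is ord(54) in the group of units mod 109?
36

109 is prime, so ord(54) divides φ(109) = 108.
Divisors of 108: 1, 2, 3, 4, 6, 9, 12, 18, 27, 36, 54, 108.
Repeated squaring: 54^1 ≡ 54, 54^2 ≡ 82, 54^4 ≡ 75, 54^8 ≡ 66, 54^16 ≡ 105, 54^32 ≡ 16, 54^64 ≡ 38 (mod 109).
Test 54^d mod 109 for each divisor d in increasing order:
54^1 ≡ 54
54^2 ≡ 82
54^3 = 54^2·54^1 ≡ 68
54^4 ≡ 75
54^6 = 54^4·54^2 ≡ 46
54^9 = 54^8·54^1 ≡ 76
54^12 = 54^8·54^4 ≡ 45
54^18 = 54^16·54^2 ≡ 108
54^27 = 54^16·54^8·54^2·54^1 ≡ 33
54^36 = 54^32·54^4 ≡ 1  ← first divisor giving 1
The order is 36.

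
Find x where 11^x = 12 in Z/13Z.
6

Baby-step giant-step with step n = ⌈√13⌉ = 4.
Baby steps 11^j mod 13 (j:value) for j=0..3: 0:1, 1:11, 2:4, 3:5.
Giant-step multiplier: 11^(-4) ≡ 11^(12-4) = 11^8 ≡ 9 (mod 13).
Giant steps γ_i = 12·9^i mod 13: γ_0=12, γ_1=4 (in table at j=2).
x = i·n + j = 1·4 + 2 = 6.
Check: 11^6 ≡ 12 (mod 13).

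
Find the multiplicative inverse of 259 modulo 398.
335

gcd(259, 398) = 1, so the inverse exists.
Extended Euclidean algorithm on (398, 259):
398 = 1 × 259 + 139  ⟹  139 = (1)·398 + (-1)·259
259 = 1 × 139 + 120  ⟹  120 = (-1)·398 + (2)·259
139 = 1 × 120 + 19  ⟹  19 = (2)·398 + (-3)·259
120 = 6 × 19 + 6  ⟹  6 = (-13)·398 + (20)·259
19 = 3 × 6 + 1  ⟹  1 = (41)·398 + (-63)·259
So (-63)·259 ≡ 1 (mod 398), i.e. 259^(-1) ≡ -63 ≡ 335 (mod 398).
Check: 259 × 335 = 86765 ≡ 1 (mod 398)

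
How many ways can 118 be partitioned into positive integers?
1482074143

p(n) counts ways to write n as a sum of positive integers (order ignored).
Euler's pentagonal recurrence: p(k) = p(k-1) + p(k-2) - p(k-5) - p(k-7) + p(k-12) + p(k-15) - ... (offsets j(3j∓1)/2, signs ++--, p(0)=1, p(<0)=0).
DP table for k = 0..117: p(0)=1, p(1)=1, p(2)=2, p(3)=3, p(4)=5, p(5)=7, p(6)=11, p(7)=15, p(8)=22, p(9)=30, p(10)=42, p(11)=56, p(12)=77, p(13)=101, p(14)=135, p(15)=176, p(16)=231, p(17)=297, p(18)=385, p(19)=490, p(20)=627, p(21)=792, p(22)=1002, p(23)=1255, p(24)=1575, p(25)=1958, p(26)=2436, p(27)=3010, p(28)=3718, p(29)=4565, p(30)=5604, p(31)=6842, p(32)=8349, p(33)=10143, p(34)=12310, p(35)=14883, p(36)=17977, p(37)=21637, p(38)=26015, p(39)=31185, p(40)=37338, p(41)=44583, p(42)=53174, p(43)=63261, p(44)=75175, p(45)=89134, p(46)=105558, p(47)=124754, p(48)=147273, p(49)=173525, p(50)=204226, p(51)=239943, p(52)=281589, p(53)=329931, p(54)=386155, p(55)=451276, p(56)=526823, p(57)=614154, p(58)=715220, p(59)=831820, p(60)=966467, p(61)=1121505, p(62)=1300156, p(63)=1505499, p(64)=1741630, p(65)=2012558, p(66)=2323520, p(67)=2679689, p(68)=3087735, p(69)=3554345, p(70)=4087968, p(71)=4697205, p(72)=5392783, p(73)=6185689, p(74)=7089500, p(75)=8118264, p(76)=9289091, p(77)=10619863, p(78)=12132164, p(79)=13848650, p(80)=15796476, p(81)=18004327, p(82)=20506255, p(83)=23338469, p(84)=26543660, p(85)=30167357, p(86)=34262962, p(87)=38887673, p(88)=44108109, p(89)=49995925, p(90)=56634173, p(91)=64112359, p(92)=72533807, p(93)=82010177, p(94)=92669720, p(95)=104651419, p(96)=118114304, p(97)=133230930, p(98)=150198136, p(99)=169229875, p(100)=190569292, p(101)=214481126, p(102)=241265379, p(103)=271248950, p(104)=304801365, p(105)=342325709, p(106)=384276336, p(107)=431149389, p(108)=483502844, p(109)=541946240, p(110)=607163746, p(111)=679903203, p(112)=761002156, p(113)=851376628, p(114)=952050665, p(115)=1064144451, p(116)=1188908248, p(117)=1327710076.
Final step: p(118) = p(117) + p(116) - p(113) - p(111) + p(106) + p(103) - p(96) - p(92) + p(83) + p(78) - p(67) - p(61) + p(48) + p(41) - p(26) - p(18) + p(1)
= 1327710076 + 1188908248 - 851376628 - 679903203 + 384276336 + 271248950 - 118114304 - 72533807 + 23338469 + 12132164 - 2679689 - 1121505 + 147273 + 44583 - 2436 - 385 + 1
= 1482074143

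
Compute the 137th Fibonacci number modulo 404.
233

Matrix identity: Q^n = [[F_(n+1), F_n], [F_n, F_(n-1)]] with Q = [[1,1],[1,0]].
n = 137 = 10001001₂. Square-and-multiply, entries mod 404:
Q^1 = [[1,1],[1,0]]
Q^2 = (Q^1)² = [[2,1],[1,1]]
Q^4 = (Q^2)² = [[5,3],[3,2]]
Q^8 = (Q^4)² = [[34,21],[21,13]]
Q^17 = (Q^8)²·Q = [[160,385],[385,179]]
Q^34 = (Q^17)² = [[105,23],[23,82]]
Q^68 = (Q^34)² = [[242,261],[261,385]]
Q^137 = (Q^68)²·Q = [[260,233],[233,27]]
F_137 mod 404 = Q^137[0][1] = 233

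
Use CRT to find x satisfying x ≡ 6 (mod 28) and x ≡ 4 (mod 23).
510

Using Chinese Remainder Theorem:
M = 28 × 23 = 644
M1 = 23, M2 = 28
y1 = 23^(-1) mod 28 = 11
y2 = 28^(-1) mod 23 = 14
x = (6×23×11 + 4×28×14) mod 644 = 510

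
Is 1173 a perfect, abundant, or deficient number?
deficient

Proper divisors of 1173: sum = 1 + 3 + 17 + 23 + 51 + 69 + 391 = 555
Since 555 < 1173, 1173 is deficient.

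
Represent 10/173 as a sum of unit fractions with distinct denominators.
1/18 + 1/445 + 1/1385730

Greedy algorithm:
10/173: ceiling(173/10) = 18, use 1/18
7/3114: ceiling(3114/7) = 445, use 1/445
1/1385730: ceiling(1385730/1) = 1385730, use 1/1385730
Result: 10/173 = 1/18 + 1/445 + 1/1385730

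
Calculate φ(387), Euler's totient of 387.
252

387 = 3^2 × 43
φ(n) = n × ∏(1 - 1/p) for each prime p dividing n
φ(387) = 387 × (1 - 1/3) × (1 - 1/43) = 252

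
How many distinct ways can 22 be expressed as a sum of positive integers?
1002

p(n) counts ways to write n as a sum of positive integers (order ignored).
Euler's pentagonal recurrence: p(k) = p(k-1) + p(k-2) - p(k-5) - p(k-7) + p(k-12) + p(k-15) - ... (offsets j(3j∓1)/2, signs ++--, p(0)=1, p(<0)=0).
DP table for k = 0..21: p(0)=1, p(1)=1, p(2)=2, p(3)=3, p(4)=5, p(5)=7, p(6)=11, p(7)=15, p(8)=22, p(9)=30, p(10)=42, p(11)=56, p(12)=77, p(13)=101, p(14)=135, p(15)=176, p(16)=231, p(17)=297, p(18)=385, p(19)=490, p(20)=627, p(21)=792.
Final step: p(22) = p(21) + p(20) - p(17) - p(15) + p(10) + p(7) - p(0)
= 792 + 627 - 297 - 176 + 42 + 15 - 1
= 1002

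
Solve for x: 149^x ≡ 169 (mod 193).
174

Baby-step giant-step with step n = ⌈√193⌉ = 14.
Baby steps 149^j mod 193 (j:value) for j=0..13: 0:1, 1:149, 2:6, 3:122, 4:36, 5:153, 6:23, 7:146, 8:138, 9:104, 10:56, 11:45, 12:143, 13:77.
Giant-step multiplier: 149^(-14) ≡ 149^(192-14) = 149^178 ≡ 101 (mod 193).
Giant steps γ_i = 169·101^i mod 193: γ_0=169, γ_1=85, γ_2=93, γ_3=129, γ_4=98, γ_5=55, γ_6=151, γ_7=4, γ_8=18, γ_9=81, γ_10=75, γ_11=48, γ_12=23 (in table at j=6).
x = i·n + j = 12·14 + 6 = 174.
Check: 149^174 ≡ 169 (mod 193).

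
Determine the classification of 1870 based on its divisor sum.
abundant

Proper divisors of 1870: sum = 1 + 2 + 5 + 10 + 11 + 17 + 22 + 34 + 55 + 85 + 110 + 170 + 187 + 374 + 935 = 2018
Since 2018 > 1870, 1870 is abundant.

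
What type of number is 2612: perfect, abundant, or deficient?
deficient

Proper divisors of 2612: sum = 1 + 2 + 4 + 653 + 1306 = 1966
Since 1966 < 2612, 2612 is deficient.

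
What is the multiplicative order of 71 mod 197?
196

197 is prime, so ord(71) divides φ(197) = 196.
Divisors of 196: 1, 2, 4, 7, 14, 28, 49, 98, 196.
Repeated squaring: 71^1 ≡ 71, 71^2 ≡ 116, 71^4 ≡ 60, 71^8 ≡ 54, 71^16 ≡ 158, 71^32 ≡ 142, 71^64 ≡ 70, 71^128 ≡ 172 (mod 197).
Test 71^d mod 197 for each divisor d in increasing order:
71^1 ≡ 71
71^2 ≡ 116
71^4 ≡ 60
71^7 = 71^4·71^2·71^1 ≡ 84
71^14 = 71^8·71^4·71^2 ≡ 161
71^28 = 71^16·71^8·71^4 ≡ 114
71^49 = 71^32·71^16·71^1 ≡ 14
71^98 = 71^64·71^32·71^2 ≡ 196
71^196 = 71^128·71^64·71^4 ≡ 1  ← first divisor giving 1
The order is 196.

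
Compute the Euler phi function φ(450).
120

450 = 2 × 3^2 × 5^2
φ(n) = n × ∏(1 - 1/p) for each prime p dividing n
φ(450) = 450 × (1 - 1/2) × (1 - 1/3) × (1 - 1/5) = 120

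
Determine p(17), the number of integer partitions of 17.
297

p(n) counts ways to write n as a sum of positive integers (order ignored).
Euler's pentagonal recurrence: p(k) = p(k-1) + p(k-2) - p(k-5) - p(k-7) + p(k-12) + p(k-15) - ... (offsets j(3j∓1)/2, signs ++--, p(0)=1, p(<0)=0).
DP table for k = 0..16: p(0)=1, p(1)=1, p(2)=2, p(3)=3, p(4)=5, p(5)=7, p(6)=11, p(7)=15, p(8)=22, p(9)=30, p(10)=42, p(11)=56, p(12)=77, p(13)=101, p(14)=135, p(15)=176, p(16)=231.
Final step: p(17) = p(16) + p(15) - p(12) - p(10) + p(5) + p(2)
= 231 + 176 - 77 - 42 + 7 + 2
= 297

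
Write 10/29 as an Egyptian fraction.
1/3 + 1/87

Greedy algorithm:
10/29: ceiling(29/10) = 3, use 1/3
1/87: ceiling(87/1) = 87, use 1/87
Result: 10/29 = 1/3 + 1/87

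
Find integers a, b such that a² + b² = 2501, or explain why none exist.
1² + 50² (a=1, b=50)

Factorization: 2501 = 41 × 61
By Fermat: n is sum of two squares iff every prime p ≡ 3 (mod 4) appears to even power.
All primes ≡ 3 (mod 4) appear to even power.
Search a = 0, 1, 2, … for 2501 - a² a perfect square: first hit at a = 1: 2501 - 1 = 2500 = 50².
2501 = 1² + 50² = 1 + 2500 ✓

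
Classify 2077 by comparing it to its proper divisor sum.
deficient

Proper divisors of 2077: sum = 1 + 31 + 67 = 99
Since 99 < 2077, 2077 is deficient.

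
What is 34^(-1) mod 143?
122

gcd(34, 143) = 1, so the inverse exists.
Extended Euclidean algorithm on (143, 34):
143 = 4 × 34 + 7  ⟹  7 = (1)·143 + (-4)·34
34 = 4 × 7 + 6  ⟹  6 = (-4)·143 + (17)·34
7 = 1 × 6 + 1  ⟹  1 = (5)·143 + (-21)·34
So (-21)·34 ≡ 1 (mod 143), i.e. 34^(-1) ≡ -21 ≡ 122 (mod 143).
Check: 34 × 122 = 4148 ≡ 1 (mod 143)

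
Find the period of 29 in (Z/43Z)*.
42

43 is prime, so ord(29) divides φ(43) = 42.
Divisors of 42: 1, 2, 3, 6, 7, 14, 21, 42.
Repeated squaring: 29^1 ≡ 29, 29^2 ≡ 24, 29^4 ≡ 17, 29^8 ≡ 31, 29^16 ≡ 15, 29^32 ≡ 10 (mod 43).
Test 29^d mod 43 for each divisor d in increasing order:
29^1 ≡ 29
29^2 ≡ 24
29^3 = 29^2·29^1 ≡ 8
29^6 = 29^4·29^2 ≡ 21
29^7 = 29^4·29^2·29^1 ≡ 7
29^14 = 29^8·29^4·29^2 ≡ 6
29^21 = 29^16·29^4·29^1 ≡ 42
29^42 = 29^32·29^8·29^2 ≡ 1  ← first divisor giving 1
The order is 42.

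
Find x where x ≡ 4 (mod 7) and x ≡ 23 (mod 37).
60

Using Chinese Remainder Theorem:
M = 7 × 37 = 259
M1 = 37, M2 = 7
y1 = 37^(-1) mod 7 = 4
y2 = 7^(-1) mod 37 = 16
x = (4×37×4 + 23×7×16) mod 259 = 60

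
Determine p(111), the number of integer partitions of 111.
679903203

p(n) counts ways to write n as a sum of positive integers (order ignored).
Euler's pentagonal recurrence: p(k) = p(k-1) + p(k-2) - p(k-5) - p(k-7) + p(k-12) + p(k-15) - ... (offsets j(3j∓1)/2, signs ++--, p(0)=1, p(<0)=0).
DP table for k = 0..110: p(0)=1, p(1)=1, p(2)=2, p(3)=3, p(4)=5, p(5)=7, p(6)=11, p(7)=15, p(8)=22, p(9)=30, p(10)=42, p(11)=56, p(12)=77, p(13)=101, p(14)=135, p(15)=176, p(16)=231, p(17)=297, p(18)=385, p(19)=490, p(20)=627, p(21)=792, p(22)=1002, p(23)=1255, p(24)=1575, p(25)=1958, p(26)=2436, p(27)=3010, p(28)=3718, p(29)=4565, p(30)=5604, p(31)=6842, p(32)=8349, p(33)=10143, p(34)=12310, p(35)=14883, p(36)=17977, p(37)=21637, p(38)=26015, p(39)=31185, p(40)=37338, p(41)=44583, p(42)=53174, p(43)=63261, p(44)=75175, p(45)=89134, p(46)=105558, p(47)=124754, p(48)=147273, p(49)=173525, p(50)=204226, p(51)=239943, p(52)=281589, p(53)=329931, p(54)=386155, p(55)=451276, p(56)=526823, p(57)=614154, p(58)=715220, p(59)=831820, p(60)=966467, p(61)=1121505, p(62)=1300156, p(63)=1505499, p(64)=1741630, p(65)=2012558, p(66)=2323520, p(67)=2679689, p(68)=3087735, p(69)=3554345, p(70)=4087968, p(71)=4697205, p(72)=5392783, p(73)=6185689, p(74)=7089500, p(75)=8118264, p(76)=9289091, p(77)=10619863, p(78)=12132164, p(79)=13848650, p(80)=15796476, p(81)=18004327, p(82)=20506255, p(83)=23338469, p(84)=26543660, p(85)=30167357, p(86)=34262962, p(87)=38887673, p(88)=44108109, p(89)=49995925, p(90)=56634173, p(91)=64112359, p(92)=72533807, p(93)=82010177, p(94)=92669720, p(95)=104651419, p(96)=118114304, p(97)=133230930, p(98)=150198136, p(99)=169229875, p(100)=190569292, p(101)=214481126, p(102)=241265379, p(103)=271248950, p(104)=304801365, p(105)=342325709, p(106)=384276336, p(107)=431149389, p(108)=483502844, p(109)=541946240, p(110)=607163746.
Final step: p(111) = p(110) + p(109) - p(106) - p(104) + p(99) + p(96) - p(89) - p(85) + p(76) + p(71) - p(60) - p(54) + p(41) + p(34) - p(19) - p(11)
= 607163746 + 541946240 - 384276336 - 304801365 + 169229875 + 118114304 - 49995925 - 30167357 + 9289091 + 4697205 - 966467 - 386155 + 44583 + 12310 - 490 - 56
= 679903203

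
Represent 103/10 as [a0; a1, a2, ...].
[10; 3, 3]

Euclidean algorithm steps:
103 = 10 × 10 + 3
10 = 3 × 3 + 1
3 = 3 × 1 + 0
Continued fraction: [10; 3, 3]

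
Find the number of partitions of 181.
749474411781

p(n) counts ways to write n as a sum of positive integers (order ignored).
Euler's pentagonal recurrence: p(k) = p(k-1) + p(k-2) - p(k-5) - p(k-7) + p(k-12) + p(k-15) - ... (offsets j(3j∓1)/2, signs ++--, p(0)=1, p(<0)=0).
DP table for k = 0..180: p(0)=1, p(1)=1, p(2)=2, p(3)=3, p(4)=5, p(5)=7, p(6)=11, p(7)=15, p(8)=22, p(9)=30, p(10)=42, p(11)=56, p(12)=77, p(13)=101, p(14)=135, p(15)=176, p(16)=231, p(17)=297, p(18)=385, p(19)=490, p(20)=627, p(21)=792, p(22)=1002, p(23)=1255, p(24)=1575, p(25)=1958, p(26)=2436, p(27)=3010, p(28)=3718, p(29)=4565, p(30)=5604, p(31)=6842, p(32)=8349, p(33)=10143, p(34)=12310, p(35)=14883, p(36)=17977, p(37)=21637, p(38)=26015, p(39)=31185, p(40)=37338, p(41)=44583, p(42)=53174, p(43)=63261, p(44)=75175, p(45)=89134, p(46)=105558, p(47)=124754, p(48)=147273, p(49)=173525, p(50)=204226, p(51)=239943, p(52)=281589, p(53)=329931, p(54)=386155, p(55)=451276, p(56)=526823, p(57)=614154, p(58)=715220, p(59)=831820, p(60)=966467, p(61)=1121505, p(62)=1300156, p(63)=1505499, p(64)=1741630, p(65)=2012558, p(66)=2323520, p(67)=2679689, p(68)=3087735, p(69)=3554345, p(70)=4087968, p(71)=4697205, p(72)=5392783, p(73)=6185689, p(74)=7089500, p(75)=8118264, p(76)=9289091, p(77)=10619863, p(78)=12132164, p(79)=13848650, p(80)=15796476, p(81)=18004327, p(82)=20506255, p(83)=23338469, p(84)=26543660, p(85)=30167357, p(86)=34262962, p(87)=38887673, p(88)=44108109, p(89)=49995925, p(90)=56634173, p(91)=64112359, p(92)=72533807, p(93)=82010177, p(94)=92669720, p(95)=104651419, p(96)=118114304, p(97)=133230930, p(98)=150198136, p(99)=169229875, p(100)=190569292, p(101)=214481126, p(102)=241265379, p(103)=271248950, p(104)=304801365, p(105)=342325709, p(106)=384276336, p(107)=431149389, p(108)=483502844, p(109)=541946240, p(110)=607163746, p(111)=679903203, p(112)=761002156, p(113)=851376628, p(114)=952050665, p(115)=1064144451, p(116)=1188908248, p(117)=1327710076, p(118)=1482074143, p(119)=1653668665, p(120)=1844349560, p(121)=2056148051, p(122)=2291320912, p(123)=2552338241, p(124)=2841940500, p(125)=3163127352, p(126)=3519222692, p(127)=3913864295, p(128)=4351078600, p(129)=4835271870, p(130)=5371315400, p(131)=5964539504, p(132)=6620830889, p(133)=7346629512, p(134)=8149040695, p(135)=9035836076, p(136)=10015581680, p(137)=11097645016, p(138)=12292341831, p(139)=13610949895, p(140)=15065878135, p(141)=16670689208, p(142)=18440293320, p(143)=20390982757, p(144)=22540654445, p(145)=24908858009, p(146)=27517052599, p(147)=30388671978, p(148)=33549419497, p(149)=37027355200, p(150)=40853235313, p(151)=45060624582, p(152)=49686288421, p(153)=54770336324, p(154)=60356673280, p(155)=66493182097, p(156)=73232243759, p(157)=80630964769, p(158)=88751778802, p(159)=97662728555, p(160)=107438159466, p(161)=118159068427, p(162)=129913904637, p(163)=142798995930, p(164)=156919475295, p(165)=172389800255, p(166)=189334822579, p(167)=207890420102, p(168)=228204732751, p(169)=250438925115, p(170)=274768617130, p(171)=301384802048, p(172)=330495499613, p(173)=362326859895, p(174)=397125074750, p(175)=435157697830, p(176)=476715857290, p(177)=522115831195, p(178)=571701605655, p(179)=625846753120, p(180)=684957390936.
Final step: p(181) = p(180) + p(179) - p(176) - p(174) + p(169) + p(166) - p(159) - p(155) + p(146) + p(141) - p(130) - p(124) + p(111) + p(104) - p(89) - p(81) + p(64) + p(55) - p(36) - p(26) + p(5)
= 684957390936 + 625846753120 - 476715857290 - 397125074750 + 250438925115 + 189334822579 - 97662728555 - 66493182097 + 27517052599 + 16670689208 - 5371315400 - 2841940500 + 679903203 + 304801365 - 49995925 - 18004327 + 1741630 + 451276 - 17977 - 2436 + 7
= 749474411781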